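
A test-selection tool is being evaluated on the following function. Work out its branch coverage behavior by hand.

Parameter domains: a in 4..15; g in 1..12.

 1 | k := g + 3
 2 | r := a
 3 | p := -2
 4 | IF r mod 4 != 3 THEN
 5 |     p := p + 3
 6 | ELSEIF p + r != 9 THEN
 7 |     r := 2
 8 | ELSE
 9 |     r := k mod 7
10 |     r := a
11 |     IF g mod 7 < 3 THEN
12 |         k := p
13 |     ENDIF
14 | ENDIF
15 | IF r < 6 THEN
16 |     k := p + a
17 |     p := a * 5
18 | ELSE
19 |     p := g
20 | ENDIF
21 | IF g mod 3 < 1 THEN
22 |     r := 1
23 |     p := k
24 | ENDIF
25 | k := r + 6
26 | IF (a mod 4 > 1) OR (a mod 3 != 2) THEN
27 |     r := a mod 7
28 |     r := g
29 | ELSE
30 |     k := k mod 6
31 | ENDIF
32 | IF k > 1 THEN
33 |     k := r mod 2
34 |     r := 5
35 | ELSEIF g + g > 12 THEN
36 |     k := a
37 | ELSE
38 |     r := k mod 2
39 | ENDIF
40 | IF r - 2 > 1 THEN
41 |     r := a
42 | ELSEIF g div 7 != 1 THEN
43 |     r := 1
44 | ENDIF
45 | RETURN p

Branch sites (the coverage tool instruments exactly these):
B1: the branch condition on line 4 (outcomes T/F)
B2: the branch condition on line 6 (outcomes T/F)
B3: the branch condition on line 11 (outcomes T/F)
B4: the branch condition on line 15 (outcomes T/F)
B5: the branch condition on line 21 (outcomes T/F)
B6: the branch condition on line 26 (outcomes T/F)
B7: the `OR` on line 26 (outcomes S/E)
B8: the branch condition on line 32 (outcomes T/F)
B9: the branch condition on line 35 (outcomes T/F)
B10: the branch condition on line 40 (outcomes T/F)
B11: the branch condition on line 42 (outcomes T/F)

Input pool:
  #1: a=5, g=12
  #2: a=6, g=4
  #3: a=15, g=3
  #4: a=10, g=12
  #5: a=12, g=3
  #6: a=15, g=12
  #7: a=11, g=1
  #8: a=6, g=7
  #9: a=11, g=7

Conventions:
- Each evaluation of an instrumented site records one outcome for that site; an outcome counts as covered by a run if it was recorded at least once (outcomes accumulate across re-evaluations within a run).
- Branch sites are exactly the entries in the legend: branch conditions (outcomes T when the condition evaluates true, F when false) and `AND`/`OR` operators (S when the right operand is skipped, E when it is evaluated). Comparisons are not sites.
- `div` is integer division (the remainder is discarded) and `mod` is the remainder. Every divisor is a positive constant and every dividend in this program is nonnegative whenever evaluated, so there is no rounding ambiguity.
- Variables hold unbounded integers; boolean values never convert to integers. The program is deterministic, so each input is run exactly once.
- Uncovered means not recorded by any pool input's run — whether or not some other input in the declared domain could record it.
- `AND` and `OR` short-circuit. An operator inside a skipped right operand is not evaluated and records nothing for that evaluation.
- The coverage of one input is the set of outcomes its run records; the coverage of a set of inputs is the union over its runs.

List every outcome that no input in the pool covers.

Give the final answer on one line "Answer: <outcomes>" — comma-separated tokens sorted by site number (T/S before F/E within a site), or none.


#1 (a=5, g=12) -> covered: B1=T, B4=T, B5=T, B6=F, B7=E, B8=F, B9=T, B10=F, B11=F
#2 (a=6, g=4) -> covered: B1=T, B4=F, B5=F, B6=T, B7=S, B8=T, B10=T
#3 (a=15, g=3) -> covered: B1=F, B2=T, B4=T, B5=T, B6=T, B7=S, B8=T, B10=T
#4 (a=10, g=12) -> covered: B1=T, B4=F, B5=T, B6=T, B7=S, B8=T, B10=T
#5 (a=12, g=3) -> covered: B1=T, B4=F, B5=T, B6=T, B7=E, B8=T, B10=T
#6 (a=15, g=12) -> covered: B1=F, B2=T, B4=T, B5=T, B6=T, B7=S, B8=T, B10=T
#7 (a=11, g=1) -> covered: B1=F, B2=F, B3=T, B4=F, B5=F, B6=T, B7=S, B8=T, B10=T
#8 (a=6, g=7) -> covered: B1=T, B4=F, B5=F, B6=T, B7=S, B8=T, B10=T
#9 (a=11, g=7) -> covered: B1=F, B2=F, B3=T, B4=F, B5=F, B6=T, B7=S, B8=T, B10=T
union over the pool: B1=T, B1=F, B2=T, B2=F, B3=T, B4=T, B4=F, B5=T, B5=F, B6=T, B6=F, B7=S, B7=E, B8=T, B8=F, B9=T, B10=T, B10=F, B11=F
uncovered (3 of 22): B3=F, B9=F, B11=T
Answer: B3=F, B9=F, B11=T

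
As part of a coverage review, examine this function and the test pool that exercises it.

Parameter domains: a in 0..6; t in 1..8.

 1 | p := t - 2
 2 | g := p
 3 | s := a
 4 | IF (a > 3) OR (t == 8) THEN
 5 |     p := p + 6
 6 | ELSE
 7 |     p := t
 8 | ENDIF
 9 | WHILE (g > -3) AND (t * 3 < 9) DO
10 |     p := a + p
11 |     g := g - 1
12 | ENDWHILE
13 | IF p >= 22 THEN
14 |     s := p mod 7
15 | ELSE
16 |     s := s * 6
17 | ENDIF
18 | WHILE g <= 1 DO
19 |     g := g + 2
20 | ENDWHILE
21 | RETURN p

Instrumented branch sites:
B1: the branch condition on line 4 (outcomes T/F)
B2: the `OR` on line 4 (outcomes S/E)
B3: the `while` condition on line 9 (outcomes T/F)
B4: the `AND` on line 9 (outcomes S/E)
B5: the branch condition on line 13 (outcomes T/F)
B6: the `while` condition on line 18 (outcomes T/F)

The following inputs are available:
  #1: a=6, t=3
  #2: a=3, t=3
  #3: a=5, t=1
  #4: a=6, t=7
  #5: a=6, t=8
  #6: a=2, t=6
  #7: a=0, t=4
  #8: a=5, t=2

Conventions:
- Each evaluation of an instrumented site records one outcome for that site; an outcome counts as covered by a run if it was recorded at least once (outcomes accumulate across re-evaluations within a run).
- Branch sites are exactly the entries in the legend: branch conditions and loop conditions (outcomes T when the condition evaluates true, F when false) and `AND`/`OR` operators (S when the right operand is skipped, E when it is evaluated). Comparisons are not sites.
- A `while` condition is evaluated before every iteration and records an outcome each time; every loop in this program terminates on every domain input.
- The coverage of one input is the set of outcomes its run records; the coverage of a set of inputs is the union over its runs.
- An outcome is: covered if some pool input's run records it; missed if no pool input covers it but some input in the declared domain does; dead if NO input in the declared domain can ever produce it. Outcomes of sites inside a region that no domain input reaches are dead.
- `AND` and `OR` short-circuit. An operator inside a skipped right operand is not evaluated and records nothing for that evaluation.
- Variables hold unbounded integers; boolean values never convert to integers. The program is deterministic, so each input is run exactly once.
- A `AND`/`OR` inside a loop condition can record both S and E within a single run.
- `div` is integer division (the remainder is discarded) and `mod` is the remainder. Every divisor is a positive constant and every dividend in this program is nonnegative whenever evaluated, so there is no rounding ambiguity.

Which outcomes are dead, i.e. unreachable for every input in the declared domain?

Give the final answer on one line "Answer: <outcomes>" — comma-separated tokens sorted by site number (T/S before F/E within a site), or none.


sweeping the full domain (56 inputs) for each outcome:
  reachable outcomes have witnesses, e.g. B1=T (e.g. a=0, t=8), B1=F (e.g. a=0, t=1), B2=S (e.g. a=4, t=1), B2=E (e.g. a=0, t=1)
Answer: none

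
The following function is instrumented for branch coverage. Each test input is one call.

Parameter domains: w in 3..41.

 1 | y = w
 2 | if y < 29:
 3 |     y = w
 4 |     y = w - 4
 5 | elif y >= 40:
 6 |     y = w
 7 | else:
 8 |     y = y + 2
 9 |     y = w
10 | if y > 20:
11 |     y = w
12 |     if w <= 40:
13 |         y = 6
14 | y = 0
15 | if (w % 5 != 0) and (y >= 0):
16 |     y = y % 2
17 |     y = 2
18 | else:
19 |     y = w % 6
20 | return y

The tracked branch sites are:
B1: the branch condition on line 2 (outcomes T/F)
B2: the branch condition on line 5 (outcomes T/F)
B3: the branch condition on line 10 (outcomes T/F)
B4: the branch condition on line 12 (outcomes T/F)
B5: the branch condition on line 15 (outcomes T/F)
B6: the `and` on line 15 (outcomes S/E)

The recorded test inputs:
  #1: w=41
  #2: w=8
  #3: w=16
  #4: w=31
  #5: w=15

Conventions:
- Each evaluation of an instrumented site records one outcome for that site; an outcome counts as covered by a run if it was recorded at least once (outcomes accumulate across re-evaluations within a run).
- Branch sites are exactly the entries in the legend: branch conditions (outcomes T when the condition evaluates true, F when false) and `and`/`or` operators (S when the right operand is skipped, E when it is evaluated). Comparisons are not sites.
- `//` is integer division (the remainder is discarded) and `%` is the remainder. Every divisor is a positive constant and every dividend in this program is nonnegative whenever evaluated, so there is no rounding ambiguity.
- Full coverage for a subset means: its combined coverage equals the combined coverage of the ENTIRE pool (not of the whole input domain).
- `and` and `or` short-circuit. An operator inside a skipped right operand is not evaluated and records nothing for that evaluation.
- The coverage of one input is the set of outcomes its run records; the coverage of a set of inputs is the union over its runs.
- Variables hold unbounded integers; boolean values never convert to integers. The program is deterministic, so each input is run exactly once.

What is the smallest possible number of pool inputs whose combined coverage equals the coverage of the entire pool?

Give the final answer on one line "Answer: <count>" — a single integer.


test 1 (w=41) hits B1=F, B2=T, B3=T, B4=F, B5=T, B6=E
test 2 (w=8) hits B1=T, B3=F, B5=T, B6=E
test 3 (w=16) hits B1=T, B3=F, B5=T, B6=E
test 4 (w=31) hits B1=F, B2=F, B3=T, B4=T, B5=T, B6=E
test 5 (w=15) hits B1=T, B3=F, B5=F, B6=S
together the pool reaches 12 outcomes: B1=T, B1=F, B2=T, B2=F, B3=T, B3=F, B4=T, B4=F, B5=T, B5=F, B6=S, B6=E
every size-1 subset falls short of the 12 outcomes (best: 6/12)
every size-2 subset falls short of the 12 outcomes (best: 10/12)
size 3: inputs {1, 4, 5} cover all 12 outcomes, and no lexicographically smaller subset of this size does
Answer: 3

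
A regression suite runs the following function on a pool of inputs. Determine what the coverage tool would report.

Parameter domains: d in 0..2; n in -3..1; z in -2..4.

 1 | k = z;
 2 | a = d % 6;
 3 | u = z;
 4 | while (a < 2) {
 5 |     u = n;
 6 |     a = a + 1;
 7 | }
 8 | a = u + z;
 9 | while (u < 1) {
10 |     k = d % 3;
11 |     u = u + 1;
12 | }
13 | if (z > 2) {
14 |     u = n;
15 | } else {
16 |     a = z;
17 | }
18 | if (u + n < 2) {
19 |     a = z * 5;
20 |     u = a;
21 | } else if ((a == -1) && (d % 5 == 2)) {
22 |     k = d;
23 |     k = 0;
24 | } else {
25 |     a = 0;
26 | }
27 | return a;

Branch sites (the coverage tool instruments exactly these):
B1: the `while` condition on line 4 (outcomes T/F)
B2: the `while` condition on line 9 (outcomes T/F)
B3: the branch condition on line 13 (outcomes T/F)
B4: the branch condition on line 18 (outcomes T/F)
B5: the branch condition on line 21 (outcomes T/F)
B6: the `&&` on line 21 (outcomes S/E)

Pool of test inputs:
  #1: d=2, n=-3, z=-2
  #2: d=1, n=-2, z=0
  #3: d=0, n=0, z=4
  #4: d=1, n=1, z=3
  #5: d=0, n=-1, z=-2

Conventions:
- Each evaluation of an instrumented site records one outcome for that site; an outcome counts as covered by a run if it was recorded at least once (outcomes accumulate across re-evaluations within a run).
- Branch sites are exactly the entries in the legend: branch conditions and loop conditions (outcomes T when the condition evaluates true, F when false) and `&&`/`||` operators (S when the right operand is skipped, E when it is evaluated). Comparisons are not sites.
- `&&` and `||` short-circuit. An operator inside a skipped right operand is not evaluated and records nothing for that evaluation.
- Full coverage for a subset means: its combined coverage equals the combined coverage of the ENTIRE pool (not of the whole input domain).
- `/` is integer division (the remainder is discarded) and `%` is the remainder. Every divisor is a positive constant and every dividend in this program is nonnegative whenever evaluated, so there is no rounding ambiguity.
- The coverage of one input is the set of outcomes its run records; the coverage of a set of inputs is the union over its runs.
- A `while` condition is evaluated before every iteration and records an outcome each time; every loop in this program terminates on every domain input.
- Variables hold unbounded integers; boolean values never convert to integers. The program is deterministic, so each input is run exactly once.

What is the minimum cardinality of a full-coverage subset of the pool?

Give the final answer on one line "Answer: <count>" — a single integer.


input #1 (d=2, n=-3, z=-2): covers B1=F, B2=T, B2=F, B3=F, B4=T
input #2 (d=1, n=-2, z=0): covers B1=T, B1=F, B2=T, B2=F, B3=F, B4=T
input #3 (d=0, n=0, z=4): covers B1=T, B1=F, B2=T, B2=F, B3=T, B4=T
input #4 (d=1, n=1, z=3): covers B1=T, B1=F, B2=F, B3=T, B4=F, B5=F, B6=S
input #5 (d=0, n=-1, z=-2): covers B1=T, B1=F, B2=T, B2=F, B3=F, B4=T
the full pool covers 10 outcomes: B1=T, B1=F, B2=T, B2=F, B3=T, B3=F, B4=T, B4=F, B5=F, B6=S
checked all size-1 subsets: none covers 10 outcomes (max 7/10)
the canonical winner is {1, 4}: size 2, full 10-outcome coverage, earliest index list among size-2 covers
Answer: 2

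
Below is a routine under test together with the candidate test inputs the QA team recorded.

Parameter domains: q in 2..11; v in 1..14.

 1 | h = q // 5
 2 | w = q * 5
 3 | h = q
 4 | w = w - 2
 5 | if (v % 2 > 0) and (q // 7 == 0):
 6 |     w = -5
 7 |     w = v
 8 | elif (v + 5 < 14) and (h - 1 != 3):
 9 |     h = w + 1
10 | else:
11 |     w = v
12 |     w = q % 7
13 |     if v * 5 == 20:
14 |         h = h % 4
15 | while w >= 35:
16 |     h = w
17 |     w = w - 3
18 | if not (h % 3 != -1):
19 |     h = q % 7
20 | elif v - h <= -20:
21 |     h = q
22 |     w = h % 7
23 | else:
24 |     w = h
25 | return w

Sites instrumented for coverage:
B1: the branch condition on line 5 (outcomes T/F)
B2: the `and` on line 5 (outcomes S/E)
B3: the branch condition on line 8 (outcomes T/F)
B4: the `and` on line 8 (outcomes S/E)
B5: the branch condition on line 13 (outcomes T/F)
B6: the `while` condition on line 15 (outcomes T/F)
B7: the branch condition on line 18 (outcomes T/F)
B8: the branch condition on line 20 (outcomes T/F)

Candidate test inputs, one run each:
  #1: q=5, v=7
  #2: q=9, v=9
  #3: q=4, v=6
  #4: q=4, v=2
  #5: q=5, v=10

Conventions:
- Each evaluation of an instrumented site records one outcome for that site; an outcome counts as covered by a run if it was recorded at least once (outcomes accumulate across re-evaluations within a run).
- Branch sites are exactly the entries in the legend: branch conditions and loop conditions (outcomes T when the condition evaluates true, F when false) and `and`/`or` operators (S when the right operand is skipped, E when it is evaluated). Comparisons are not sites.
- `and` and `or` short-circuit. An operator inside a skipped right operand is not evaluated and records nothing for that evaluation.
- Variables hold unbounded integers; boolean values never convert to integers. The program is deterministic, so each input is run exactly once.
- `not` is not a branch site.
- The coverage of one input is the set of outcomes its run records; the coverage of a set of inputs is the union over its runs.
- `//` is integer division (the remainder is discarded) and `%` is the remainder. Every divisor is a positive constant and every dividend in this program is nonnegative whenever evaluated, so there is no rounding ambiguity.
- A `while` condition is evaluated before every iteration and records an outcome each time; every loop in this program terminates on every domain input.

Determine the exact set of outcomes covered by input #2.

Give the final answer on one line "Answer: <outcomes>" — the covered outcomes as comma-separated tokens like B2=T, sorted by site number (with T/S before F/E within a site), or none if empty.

Running input #2 (q=9, v=9), event by event:
  B2->E, B1->F, B4->S, B3->F, B5->F, B6->F, B7->F, B8->F
distinct outcomes covered: B1=F, B2=E, B3=F, B4=S, B5=F, B6=F, B7=F, B8=F

Answer: B1=F, B2=E, B3=F, B4=S, B5=F, B6=F, B7=F, B8=F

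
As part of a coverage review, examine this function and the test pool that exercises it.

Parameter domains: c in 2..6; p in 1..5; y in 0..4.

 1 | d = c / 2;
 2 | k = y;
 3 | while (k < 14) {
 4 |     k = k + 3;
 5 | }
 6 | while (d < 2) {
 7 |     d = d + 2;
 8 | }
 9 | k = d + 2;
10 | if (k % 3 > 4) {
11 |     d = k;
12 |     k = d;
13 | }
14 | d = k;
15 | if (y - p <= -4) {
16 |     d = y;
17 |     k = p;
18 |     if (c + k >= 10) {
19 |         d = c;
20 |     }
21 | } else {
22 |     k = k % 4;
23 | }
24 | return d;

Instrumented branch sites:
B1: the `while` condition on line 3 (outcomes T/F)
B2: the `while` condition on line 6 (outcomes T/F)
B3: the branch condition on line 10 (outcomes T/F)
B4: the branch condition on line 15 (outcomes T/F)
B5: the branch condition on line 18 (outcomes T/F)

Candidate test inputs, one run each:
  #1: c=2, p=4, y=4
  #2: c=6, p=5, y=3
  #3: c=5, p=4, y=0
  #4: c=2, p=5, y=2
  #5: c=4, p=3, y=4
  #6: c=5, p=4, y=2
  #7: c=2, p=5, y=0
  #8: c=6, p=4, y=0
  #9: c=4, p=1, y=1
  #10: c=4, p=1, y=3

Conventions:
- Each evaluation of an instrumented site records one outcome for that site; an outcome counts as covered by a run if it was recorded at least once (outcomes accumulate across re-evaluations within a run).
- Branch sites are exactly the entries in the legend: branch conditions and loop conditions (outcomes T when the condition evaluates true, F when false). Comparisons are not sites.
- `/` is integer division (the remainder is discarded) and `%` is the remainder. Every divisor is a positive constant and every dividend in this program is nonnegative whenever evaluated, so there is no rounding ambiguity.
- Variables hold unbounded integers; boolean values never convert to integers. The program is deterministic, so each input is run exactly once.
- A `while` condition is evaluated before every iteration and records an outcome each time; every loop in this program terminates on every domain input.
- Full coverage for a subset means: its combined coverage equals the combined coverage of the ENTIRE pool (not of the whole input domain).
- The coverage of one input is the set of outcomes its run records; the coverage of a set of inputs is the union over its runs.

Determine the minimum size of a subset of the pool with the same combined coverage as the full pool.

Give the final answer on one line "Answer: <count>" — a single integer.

run #1 (c=2, p=4, y=4) runs B1->T, B1->T, B1->T, B1->T, B1->F, B2->T, B2->F, B3->F, B4->F; records B1=T, B1=F, B2=T, B2=F, B3=F, B4=F
run #2 (c=6, p=5, y=3) runs B1->T, B1->T, B1->T, B1->T, B1->F, B2->F, B3->F, B4->F; records B1=T, B1=F, B2=F, B3=F, B4=F
run #3 (c=5, p=4, y=0) runs B1->T, B1->T, B1->T, B1->T, B1->T, B1->F, B2->F, B3->F, B4->T, B5->F; records B1=T, B1=F, B2=F, B3=F, B4=T, B5=F
run #4 (c=2, p=5, y=2) runs B1->T, B1->T, B1->T, B1->T, B1->F, B2->T, B2->F, B3->F, B4->F; records B1=T, B1=F, B2=T, B2=F, B3=F, B4=F
run #5 (c=4, p=3, y=4) runs B1->T, B1->T, B1->T, B1->T, B1->F, B2->F, B3->F, B4->F; records B1=T, B1=F, B2=F, B3=F, B4=F
run #6 (c=5, p=4, y=2) runs B1->T, B1->T, B1->T, B1->T, B1->F, B2->F, B3->F, B4->F; records B1=T, B1=F, B2=F, B3=F, B4=F
run #7 (c=2, p=5, y=0) runs B1->T, B1->T, B1->T, B1->T, B1->T, B1->F, B2->T, B2->F, B3->F, B4->T, B5->F; records B1=T, B1=F, B2=T, B2=F, B3=F, B4=T, B5=F
run #8 (c=6, p=4, y=0) runs B1->T, B1->T, B1->T, B1->T, B1->T, B1->F, B2->F, B3->F, B4->T, B5->T; records B1=T, B1=F, B2=F, B3=F, B4=T, B5=T
run #9 (c=4, p=1, y=1) runs B1->T, B1->T, B1->T, B1->T, B1->T, B1->F, B2->F, B3->F, B4->F; records B1=T, B1=F, B2=F, B3=F, B4=F
run #10 (c=4, p=1, y=3) runs B1->T, B1->T, B1->T, B1->T, B1->F, B2->F, B3->F, B4->F; records B1=T, B1=F, B2=F, B3=F, B4=F
together the pool reaches 9 outcomes: B1=T, B1=F, B2=T, B2=F, B3=F, B4=T, B4=F, B5=T, B5=F
no size-1 subset reaches all 9 outcomes (best union: 7/9)
no size-2 subset reaches all 9 outcomes (best union: 8/9)
size 3: inputs {1, 3, 8} cover all 9 outcomes, and no lexicographically smaller subset of this size does

Answer: 3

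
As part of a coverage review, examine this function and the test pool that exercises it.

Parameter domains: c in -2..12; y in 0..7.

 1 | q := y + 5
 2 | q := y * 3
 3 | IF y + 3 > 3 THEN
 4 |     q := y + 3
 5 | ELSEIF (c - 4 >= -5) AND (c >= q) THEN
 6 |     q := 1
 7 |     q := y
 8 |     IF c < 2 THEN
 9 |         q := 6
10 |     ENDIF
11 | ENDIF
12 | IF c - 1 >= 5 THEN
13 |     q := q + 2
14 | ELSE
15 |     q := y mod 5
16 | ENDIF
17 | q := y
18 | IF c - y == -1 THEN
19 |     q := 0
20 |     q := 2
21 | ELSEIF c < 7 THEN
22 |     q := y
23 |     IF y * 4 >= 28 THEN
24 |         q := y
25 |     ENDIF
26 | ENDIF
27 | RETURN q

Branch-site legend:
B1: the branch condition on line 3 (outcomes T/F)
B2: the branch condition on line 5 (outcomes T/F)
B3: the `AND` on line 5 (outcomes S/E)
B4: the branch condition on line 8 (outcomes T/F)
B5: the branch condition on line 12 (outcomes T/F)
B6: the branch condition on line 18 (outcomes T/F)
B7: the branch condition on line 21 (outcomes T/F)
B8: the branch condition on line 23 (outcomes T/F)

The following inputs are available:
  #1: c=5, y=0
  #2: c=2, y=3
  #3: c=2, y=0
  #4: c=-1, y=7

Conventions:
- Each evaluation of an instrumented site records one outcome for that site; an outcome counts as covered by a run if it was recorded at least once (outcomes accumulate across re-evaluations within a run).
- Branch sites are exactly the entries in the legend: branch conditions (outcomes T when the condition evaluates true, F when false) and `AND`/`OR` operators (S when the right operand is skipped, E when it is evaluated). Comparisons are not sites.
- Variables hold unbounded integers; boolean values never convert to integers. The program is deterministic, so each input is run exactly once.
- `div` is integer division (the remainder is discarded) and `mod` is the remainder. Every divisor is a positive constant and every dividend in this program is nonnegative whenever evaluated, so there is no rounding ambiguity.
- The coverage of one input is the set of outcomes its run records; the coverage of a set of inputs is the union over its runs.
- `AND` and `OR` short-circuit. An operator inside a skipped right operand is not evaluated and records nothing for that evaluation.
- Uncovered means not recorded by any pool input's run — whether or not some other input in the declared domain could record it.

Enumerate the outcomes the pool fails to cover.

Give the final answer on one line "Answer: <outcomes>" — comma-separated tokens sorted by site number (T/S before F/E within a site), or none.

#1 (c=5, y=0) -> B1->F, B3->E, B2->T, B4->F, B5->F, B6->F, B7->T, B8->F; covered: B1=F, B2=T, B3=E, B4=F, B5=F, B6=F, B7=T, B8=F
#2 (c=2, y=3) -> B1->T, B5->F, B6->T; covered: B1=T, B5=F, B6=T
#3 (c=2, y=0) -> B1->F, B3->E, B2->T, B4->F, B5->F, B6->F, B7->T, B8->F; covered: B1=F, B2=T, B3=E, B4=F, B5=F, B6=F, B7=T, B8=F
#4 (c=-1, y=7) -> B1->T, B5->F, B6->F, B7->T, B8->T; covered: B1=T, B5=F, B6=F, B7=T, B8=T
union over the pool: B1=T, B1=F, B2=T, B3=E, B4=F, B5=F, B6=T, B6=F, B7=T, B8=T, B8=F
uncovered (5 of 16): B2=F, B3=S, B4=T, B5=T, B7=F

Answer: B2=F, B3=S, B4=T, B5=T, B7=F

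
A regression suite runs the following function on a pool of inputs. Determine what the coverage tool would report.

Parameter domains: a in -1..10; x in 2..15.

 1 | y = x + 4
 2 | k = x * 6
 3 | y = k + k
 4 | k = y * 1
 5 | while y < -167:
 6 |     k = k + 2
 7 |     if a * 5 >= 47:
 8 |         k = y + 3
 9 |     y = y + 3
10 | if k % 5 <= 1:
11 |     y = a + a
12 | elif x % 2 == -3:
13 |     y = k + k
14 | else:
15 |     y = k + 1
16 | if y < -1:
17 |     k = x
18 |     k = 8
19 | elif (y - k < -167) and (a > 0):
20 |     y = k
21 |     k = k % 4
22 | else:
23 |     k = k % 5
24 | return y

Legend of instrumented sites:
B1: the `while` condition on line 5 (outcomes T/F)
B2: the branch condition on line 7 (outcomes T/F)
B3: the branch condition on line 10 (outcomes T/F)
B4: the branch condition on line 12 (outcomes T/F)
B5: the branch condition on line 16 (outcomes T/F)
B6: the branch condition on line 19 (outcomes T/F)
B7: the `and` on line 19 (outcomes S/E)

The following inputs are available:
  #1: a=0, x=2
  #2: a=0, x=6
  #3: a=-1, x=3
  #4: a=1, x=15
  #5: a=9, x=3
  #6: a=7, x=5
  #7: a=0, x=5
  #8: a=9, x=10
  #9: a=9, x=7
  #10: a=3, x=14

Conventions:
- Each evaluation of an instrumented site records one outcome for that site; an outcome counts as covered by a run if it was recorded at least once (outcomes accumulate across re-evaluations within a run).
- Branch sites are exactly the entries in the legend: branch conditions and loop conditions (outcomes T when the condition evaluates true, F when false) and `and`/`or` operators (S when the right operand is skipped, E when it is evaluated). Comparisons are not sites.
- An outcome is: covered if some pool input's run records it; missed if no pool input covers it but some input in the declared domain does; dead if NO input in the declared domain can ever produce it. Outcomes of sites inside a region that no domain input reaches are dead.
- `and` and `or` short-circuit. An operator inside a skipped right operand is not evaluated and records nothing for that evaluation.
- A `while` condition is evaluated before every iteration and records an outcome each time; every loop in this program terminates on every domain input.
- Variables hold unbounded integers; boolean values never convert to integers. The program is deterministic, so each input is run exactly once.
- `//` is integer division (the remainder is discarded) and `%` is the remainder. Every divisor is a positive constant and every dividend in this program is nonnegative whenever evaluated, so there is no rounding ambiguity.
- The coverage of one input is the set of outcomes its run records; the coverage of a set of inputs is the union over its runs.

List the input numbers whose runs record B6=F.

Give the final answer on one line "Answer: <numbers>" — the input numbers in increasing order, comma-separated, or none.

input #1 (a=0, x=2): hits B6=F
input #2 (a=0, x=6): hits B6=F
input #3 (a=-1, x=3): never hits B6=F
input #4 (a=1, x=15): never hits B6=F
input #5 (a=9, x=3): hits B6=F
input #6 (a=7, x=5): hits B6=F
input #7 (a=0, x=5): hits B6=F
input #8 (a=9, x=10): hits B6=F
input #9 (a=9, x=7): hits B6=F
input #10 (a=3, x=14): hits B6=F

Answer: 1, 2, 5, 6, 7, 8, 9, 10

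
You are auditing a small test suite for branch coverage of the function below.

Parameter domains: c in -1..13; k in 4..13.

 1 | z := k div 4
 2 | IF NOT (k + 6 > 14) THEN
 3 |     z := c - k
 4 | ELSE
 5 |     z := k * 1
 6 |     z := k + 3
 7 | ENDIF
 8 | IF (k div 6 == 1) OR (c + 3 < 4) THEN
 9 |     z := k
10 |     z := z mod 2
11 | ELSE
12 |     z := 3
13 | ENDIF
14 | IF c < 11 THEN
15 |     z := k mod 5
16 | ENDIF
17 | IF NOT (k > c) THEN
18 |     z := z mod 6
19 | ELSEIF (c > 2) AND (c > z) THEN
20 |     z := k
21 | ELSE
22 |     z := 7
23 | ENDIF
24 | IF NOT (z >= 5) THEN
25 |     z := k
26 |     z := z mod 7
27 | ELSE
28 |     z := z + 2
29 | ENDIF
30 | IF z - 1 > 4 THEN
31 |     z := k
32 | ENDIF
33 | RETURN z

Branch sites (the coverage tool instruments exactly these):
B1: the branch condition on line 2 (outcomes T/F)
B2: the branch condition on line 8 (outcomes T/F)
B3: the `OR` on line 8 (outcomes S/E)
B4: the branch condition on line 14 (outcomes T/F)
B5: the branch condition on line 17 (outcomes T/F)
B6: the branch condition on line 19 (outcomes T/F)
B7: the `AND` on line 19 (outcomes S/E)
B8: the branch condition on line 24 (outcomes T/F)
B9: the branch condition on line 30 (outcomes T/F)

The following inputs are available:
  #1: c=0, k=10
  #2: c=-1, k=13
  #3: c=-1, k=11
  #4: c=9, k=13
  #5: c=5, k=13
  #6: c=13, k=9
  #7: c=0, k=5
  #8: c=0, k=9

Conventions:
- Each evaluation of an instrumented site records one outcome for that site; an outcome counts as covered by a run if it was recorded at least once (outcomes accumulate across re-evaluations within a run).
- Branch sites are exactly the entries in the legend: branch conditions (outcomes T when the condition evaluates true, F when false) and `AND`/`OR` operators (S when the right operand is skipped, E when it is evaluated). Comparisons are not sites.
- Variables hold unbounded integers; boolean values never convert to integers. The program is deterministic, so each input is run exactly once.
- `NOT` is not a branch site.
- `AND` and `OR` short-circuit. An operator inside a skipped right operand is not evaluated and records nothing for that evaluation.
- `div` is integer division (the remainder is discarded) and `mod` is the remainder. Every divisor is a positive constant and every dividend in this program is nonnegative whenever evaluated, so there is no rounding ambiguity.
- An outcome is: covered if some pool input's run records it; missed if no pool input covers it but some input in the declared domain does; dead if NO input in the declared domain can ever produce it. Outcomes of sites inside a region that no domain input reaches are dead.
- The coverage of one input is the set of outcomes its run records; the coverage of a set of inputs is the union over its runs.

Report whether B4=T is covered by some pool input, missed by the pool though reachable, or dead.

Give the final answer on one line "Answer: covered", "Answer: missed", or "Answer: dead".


B4=T is recorded by pool input(s) 1, 2, 3, 4, 5, 7, 8 -> covered
Answer: covered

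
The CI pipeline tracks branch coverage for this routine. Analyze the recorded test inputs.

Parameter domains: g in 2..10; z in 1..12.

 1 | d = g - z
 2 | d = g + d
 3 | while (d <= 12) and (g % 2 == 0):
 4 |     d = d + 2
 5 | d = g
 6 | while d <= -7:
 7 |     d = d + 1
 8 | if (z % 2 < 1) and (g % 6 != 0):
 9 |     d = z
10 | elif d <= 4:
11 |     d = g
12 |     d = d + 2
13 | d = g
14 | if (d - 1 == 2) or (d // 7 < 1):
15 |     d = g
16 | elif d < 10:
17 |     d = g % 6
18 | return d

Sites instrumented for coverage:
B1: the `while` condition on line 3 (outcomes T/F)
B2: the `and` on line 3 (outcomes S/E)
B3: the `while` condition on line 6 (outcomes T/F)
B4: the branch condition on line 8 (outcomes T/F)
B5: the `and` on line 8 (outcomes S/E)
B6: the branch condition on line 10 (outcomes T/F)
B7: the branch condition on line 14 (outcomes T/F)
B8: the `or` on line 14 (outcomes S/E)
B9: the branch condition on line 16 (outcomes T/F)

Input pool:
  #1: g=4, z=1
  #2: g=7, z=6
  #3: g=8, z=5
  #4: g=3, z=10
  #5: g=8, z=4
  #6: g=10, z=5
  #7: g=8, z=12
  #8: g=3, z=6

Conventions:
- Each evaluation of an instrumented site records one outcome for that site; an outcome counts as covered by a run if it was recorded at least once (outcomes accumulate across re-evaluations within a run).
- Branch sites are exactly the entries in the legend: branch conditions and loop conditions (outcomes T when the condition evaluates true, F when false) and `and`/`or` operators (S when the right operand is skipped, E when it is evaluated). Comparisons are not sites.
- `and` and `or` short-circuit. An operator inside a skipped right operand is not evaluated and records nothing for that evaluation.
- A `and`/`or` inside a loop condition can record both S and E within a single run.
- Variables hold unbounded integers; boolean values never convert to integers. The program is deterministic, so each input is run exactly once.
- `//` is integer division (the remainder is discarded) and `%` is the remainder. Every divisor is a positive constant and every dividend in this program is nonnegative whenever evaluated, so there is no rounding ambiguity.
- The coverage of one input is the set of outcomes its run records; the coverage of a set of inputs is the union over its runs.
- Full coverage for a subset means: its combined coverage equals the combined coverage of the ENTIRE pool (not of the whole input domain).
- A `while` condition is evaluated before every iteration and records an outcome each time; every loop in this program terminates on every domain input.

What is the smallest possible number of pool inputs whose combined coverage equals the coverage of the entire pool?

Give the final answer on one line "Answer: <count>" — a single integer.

input #1, g=4, z=1: events B2->E, B1->T, B2->E, B1->T, B2->E, B1->T, B2->S, B1->F, B3->F, B5->S, B4->F, B6->T, B8->E, B7->T; outcomes B1=T, B1=F, B2=S, B2=E, B3=F, B4=F, B5=S, B6=T, B7=T, B8=E
input #2, g=7, z=6: events B2->E, B1->F, B3->F, B5->E, B4->T, B8->E, B7->F, B9->T; outcomes B1=F, B2=E, B3=F, B4=T, B5=E, B7=F, B8=E, B9=T
input #3, g=8, z=5: events B2->E, B1->T, B2->S, B1->F, B3->F, B5->S, B4->F, B6->F, B8->E, B7->F, B9->T; outcomes B1=T, B1=F, B2=S, B2=E, B3=F, B4=F, B5=S, B6=F, B7=F, B8=E, B9=T
input #4, g=3, z=10: events B2->E, B1->F, B3->F, B5->E, B4->T, B8->S, B7->T; outcomes B1=F, B2=E, B3=F, B4=T, B5=E, B7=T, B8=S
input #5, g=8, z=4: events B2->E, B1->T, B2->S, B1->F, B3->F, B5->E, B4->T, B8->E, B7->F, B9->T; outcomes B1=T, B1=F, B2=S, B2=E, B3=F, B4=T, B5=E, B7=F, B8=E, B9=T
input #6, g=10, z=5: events B2->S, B1->F, B3->F, B5->S, B4->F, B6->F, B8->E, B7->F, B9->F; outcomes B1=F, B2=S, B3=F, B4=F, B5=S, B6=F, B7=F, B8=E, B9=F
input #7, g=8, z=12: events B2->E, B1->T, B2->E, B1->T, B2->E, B1->T, B2->E, B1->T, B2->E, B1->T, B2->S, B1->F, B3->F, B5->E, ...; outcomes B1=T, B1=F, B2=S, B2=E, B3=F, B4=T, B5=E, B7=F, B8=E, B9=T
input #8, g=3, z=6: events B2->E, B1->F, B3->F, B5->E, B4->T, B8->S, B7->T; outcomes B1=F, B2=E, B3=F, B4=T, B5=E, B7=T, B8=S
together the pool reaches 17 outcomes: B1=T, B1=F, B2=S, B2=E, B3=F, B4=T, B4=F, B5=S, B5=E, B6=T, B6=F, B7=T, B7=F, B8=S, B8=E, B9=T, B9=F
checked all size-1 subsets: none covers 17 outcomes (max 11/17)
checked all size-2 subsets: none covers 17 outcomes (max 15/17)
checked all size-3 subsets: none covers 17 outcomes (max 16/17)
inputs {1, 2, 4, 6} (size 4) cover everything; no size-4 subset with a lexicographically smaller index list covers all 17

Answer: 4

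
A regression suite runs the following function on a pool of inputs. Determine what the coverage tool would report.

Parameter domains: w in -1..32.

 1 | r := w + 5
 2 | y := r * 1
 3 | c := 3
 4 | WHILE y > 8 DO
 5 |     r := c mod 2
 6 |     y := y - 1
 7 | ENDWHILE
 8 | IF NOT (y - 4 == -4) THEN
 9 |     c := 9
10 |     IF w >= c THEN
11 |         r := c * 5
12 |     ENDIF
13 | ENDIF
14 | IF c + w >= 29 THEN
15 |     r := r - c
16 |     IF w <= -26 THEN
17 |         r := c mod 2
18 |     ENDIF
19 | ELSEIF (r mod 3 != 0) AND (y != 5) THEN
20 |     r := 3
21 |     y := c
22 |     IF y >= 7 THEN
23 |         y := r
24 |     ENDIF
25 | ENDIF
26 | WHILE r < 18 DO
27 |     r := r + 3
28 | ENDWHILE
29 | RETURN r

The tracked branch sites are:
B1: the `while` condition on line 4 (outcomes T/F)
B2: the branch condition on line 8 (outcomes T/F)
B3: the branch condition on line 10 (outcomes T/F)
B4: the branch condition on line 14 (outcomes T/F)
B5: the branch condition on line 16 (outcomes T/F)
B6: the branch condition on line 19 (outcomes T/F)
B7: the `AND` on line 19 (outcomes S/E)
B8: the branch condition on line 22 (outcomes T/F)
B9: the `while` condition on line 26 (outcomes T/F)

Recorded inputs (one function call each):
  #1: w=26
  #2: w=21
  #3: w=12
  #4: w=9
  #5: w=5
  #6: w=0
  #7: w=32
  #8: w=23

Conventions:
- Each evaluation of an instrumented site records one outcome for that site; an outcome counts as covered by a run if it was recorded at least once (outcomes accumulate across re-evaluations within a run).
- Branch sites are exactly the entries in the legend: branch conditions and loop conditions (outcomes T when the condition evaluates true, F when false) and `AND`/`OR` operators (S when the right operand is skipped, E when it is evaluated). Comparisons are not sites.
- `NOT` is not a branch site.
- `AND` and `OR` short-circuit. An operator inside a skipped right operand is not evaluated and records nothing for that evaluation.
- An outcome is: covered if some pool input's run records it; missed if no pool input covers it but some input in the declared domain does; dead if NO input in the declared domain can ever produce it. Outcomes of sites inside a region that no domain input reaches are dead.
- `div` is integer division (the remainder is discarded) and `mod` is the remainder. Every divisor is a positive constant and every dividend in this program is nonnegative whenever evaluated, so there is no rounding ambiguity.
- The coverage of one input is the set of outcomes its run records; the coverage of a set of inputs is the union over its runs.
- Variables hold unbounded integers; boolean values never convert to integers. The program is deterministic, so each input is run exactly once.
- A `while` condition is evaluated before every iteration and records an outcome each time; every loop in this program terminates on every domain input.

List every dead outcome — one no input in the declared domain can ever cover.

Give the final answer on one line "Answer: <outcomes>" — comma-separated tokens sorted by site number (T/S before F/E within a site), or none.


sweeping the full domain (34 inputs) for each outcome:
  B2=F: zero occurrences over every domain input -> dead
  B5=T: zero occurrences over every domain input -> dead
  B8=F: zero occurrences over every domain input -> dead
  reachable outcomes have witnesses, e.g. B1=T (e.g. w=4), B1=F (e.g. w=-1), B2=T (e.g. w=-1), B3=T (e.g. w=9)
Answer: B2=F, B5=T, B8=F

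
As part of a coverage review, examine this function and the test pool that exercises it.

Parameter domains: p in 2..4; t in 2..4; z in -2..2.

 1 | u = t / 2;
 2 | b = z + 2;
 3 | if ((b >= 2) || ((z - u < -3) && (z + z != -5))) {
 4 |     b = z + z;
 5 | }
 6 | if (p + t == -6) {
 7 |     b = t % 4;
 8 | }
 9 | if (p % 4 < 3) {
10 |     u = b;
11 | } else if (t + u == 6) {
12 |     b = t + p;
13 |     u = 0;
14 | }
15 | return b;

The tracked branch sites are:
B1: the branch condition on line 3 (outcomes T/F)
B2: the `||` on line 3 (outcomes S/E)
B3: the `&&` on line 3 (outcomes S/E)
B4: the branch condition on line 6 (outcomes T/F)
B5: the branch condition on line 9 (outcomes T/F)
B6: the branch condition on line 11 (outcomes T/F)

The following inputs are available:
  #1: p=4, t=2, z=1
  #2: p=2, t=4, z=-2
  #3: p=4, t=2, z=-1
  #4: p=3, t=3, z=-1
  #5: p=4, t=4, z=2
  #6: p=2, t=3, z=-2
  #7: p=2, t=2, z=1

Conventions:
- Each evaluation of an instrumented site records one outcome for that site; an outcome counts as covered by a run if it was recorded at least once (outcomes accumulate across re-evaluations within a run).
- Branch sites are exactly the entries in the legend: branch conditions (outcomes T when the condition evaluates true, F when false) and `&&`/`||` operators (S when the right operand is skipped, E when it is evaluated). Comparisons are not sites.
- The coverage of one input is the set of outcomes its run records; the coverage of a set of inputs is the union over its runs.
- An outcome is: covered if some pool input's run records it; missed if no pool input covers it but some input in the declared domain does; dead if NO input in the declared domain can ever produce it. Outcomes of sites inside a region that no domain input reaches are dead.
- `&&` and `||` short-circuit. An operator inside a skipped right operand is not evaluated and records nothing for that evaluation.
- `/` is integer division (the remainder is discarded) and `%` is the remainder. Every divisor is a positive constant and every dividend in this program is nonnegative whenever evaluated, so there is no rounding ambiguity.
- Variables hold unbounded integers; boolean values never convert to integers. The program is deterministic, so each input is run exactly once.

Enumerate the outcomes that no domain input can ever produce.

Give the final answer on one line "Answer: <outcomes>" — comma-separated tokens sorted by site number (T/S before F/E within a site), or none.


running all 45 domain inputs and tallying outcomes:
  B4=T: no domain input ever produces it -> dead
  reachable outcomes have witnesses, e.g. B1=T (e.g. p=2, t=2, z=0), B1=F (e.g. p=2, t=2, z=-2), B2=S (e.g. p=2, t=2, z=0), B2=E (e.g. p=2, t=2, z=-2)
Answer: B4=T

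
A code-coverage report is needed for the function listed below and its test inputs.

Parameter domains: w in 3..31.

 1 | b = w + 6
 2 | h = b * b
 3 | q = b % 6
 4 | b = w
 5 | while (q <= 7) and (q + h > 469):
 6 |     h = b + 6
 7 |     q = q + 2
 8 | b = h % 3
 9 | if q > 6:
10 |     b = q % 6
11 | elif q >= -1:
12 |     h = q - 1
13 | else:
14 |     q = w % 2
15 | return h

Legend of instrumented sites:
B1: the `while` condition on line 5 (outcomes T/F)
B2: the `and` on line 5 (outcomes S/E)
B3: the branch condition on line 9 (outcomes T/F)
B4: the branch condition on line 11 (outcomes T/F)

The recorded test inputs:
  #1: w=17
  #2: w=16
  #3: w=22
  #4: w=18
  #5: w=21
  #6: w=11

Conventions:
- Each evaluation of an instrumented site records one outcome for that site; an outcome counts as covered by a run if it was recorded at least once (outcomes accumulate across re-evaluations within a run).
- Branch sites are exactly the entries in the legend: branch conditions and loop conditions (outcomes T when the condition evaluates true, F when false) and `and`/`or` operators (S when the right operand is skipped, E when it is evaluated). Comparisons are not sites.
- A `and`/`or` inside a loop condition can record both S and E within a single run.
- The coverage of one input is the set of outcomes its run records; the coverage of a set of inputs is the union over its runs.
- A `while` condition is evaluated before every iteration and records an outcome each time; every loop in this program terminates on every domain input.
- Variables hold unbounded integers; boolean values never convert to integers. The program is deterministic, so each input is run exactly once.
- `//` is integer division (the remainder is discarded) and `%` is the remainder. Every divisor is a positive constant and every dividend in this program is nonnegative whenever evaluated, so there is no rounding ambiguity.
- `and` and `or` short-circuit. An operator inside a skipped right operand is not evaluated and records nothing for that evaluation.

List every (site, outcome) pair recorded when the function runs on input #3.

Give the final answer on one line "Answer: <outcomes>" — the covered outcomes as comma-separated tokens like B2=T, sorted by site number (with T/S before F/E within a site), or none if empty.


Event log for input #3 (w=22):
  B2->E, B1->T, B2->E, B1->F, B3->F, B4->T
deduplicating events, the covered set is: B1=T, B1=F, B2=E, B3=F, B4=T
Answer: B1=T, B1=F, B2=E, B3=F, B4=T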